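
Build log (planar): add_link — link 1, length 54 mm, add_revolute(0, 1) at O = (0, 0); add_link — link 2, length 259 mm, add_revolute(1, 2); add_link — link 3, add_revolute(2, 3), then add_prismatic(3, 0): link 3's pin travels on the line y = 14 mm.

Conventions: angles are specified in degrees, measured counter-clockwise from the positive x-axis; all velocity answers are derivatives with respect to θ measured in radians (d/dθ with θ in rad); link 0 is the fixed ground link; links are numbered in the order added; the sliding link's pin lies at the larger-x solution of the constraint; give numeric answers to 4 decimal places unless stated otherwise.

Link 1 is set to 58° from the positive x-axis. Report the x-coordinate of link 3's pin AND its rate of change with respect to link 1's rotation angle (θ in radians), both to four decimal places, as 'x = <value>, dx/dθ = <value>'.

geometry: r = 54 mm, L = 259 mm, e = 14 mm
crank pin P = (r cos θ, r sin θ) = (28.615640, 45.794597)
h = r sin θ − e = 45.794597 − 14 = 31.794597
x = r cos θ + √(L² − h²) = 28.615640 + 257.041054 = 285.656695
dx/dθ = −r sin θ − h·r cos θ/√(L² − h²) (θ in radians; h = 31.794597) = -49.334198

x = 285.6567, dx/dθ = -49.3342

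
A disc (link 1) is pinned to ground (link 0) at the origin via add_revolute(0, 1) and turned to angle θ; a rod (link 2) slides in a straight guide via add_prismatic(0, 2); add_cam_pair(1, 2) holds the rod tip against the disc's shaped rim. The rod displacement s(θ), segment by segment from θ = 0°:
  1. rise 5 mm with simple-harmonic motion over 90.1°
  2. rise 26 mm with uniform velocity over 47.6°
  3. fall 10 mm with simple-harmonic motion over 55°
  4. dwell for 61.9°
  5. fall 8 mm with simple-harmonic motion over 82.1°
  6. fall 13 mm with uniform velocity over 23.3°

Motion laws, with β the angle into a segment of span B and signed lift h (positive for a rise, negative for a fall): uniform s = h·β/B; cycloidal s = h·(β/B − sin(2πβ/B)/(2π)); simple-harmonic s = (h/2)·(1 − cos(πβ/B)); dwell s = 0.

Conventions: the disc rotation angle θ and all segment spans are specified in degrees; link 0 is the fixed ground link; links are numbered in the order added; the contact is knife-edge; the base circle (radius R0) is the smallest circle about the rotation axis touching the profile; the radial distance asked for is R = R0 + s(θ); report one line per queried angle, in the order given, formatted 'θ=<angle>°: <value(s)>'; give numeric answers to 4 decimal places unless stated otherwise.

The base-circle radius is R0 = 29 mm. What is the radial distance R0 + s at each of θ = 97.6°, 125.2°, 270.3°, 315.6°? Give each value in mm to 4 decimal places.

segment 1 (0° to 90.1°, simple-harmonic, h = 5) is passed completely: s = 0.0000 + (5) = 5.0000
θ = 97.6° falls in segment 2 (90.1° to 137.7°, uniform, h = 26): β = 97.6 − 90.1 = 7.5°, B = 47.6°; Δs = 26·7.5/47.6 = 4.0966; s = 5.0000 + 4.0966 = 9.0966
θ = 125.2° falls in segment 2 (90.1° to 137.7°, uniform, h = 26): β = 125.2 − 90.1 = 35.1°, B = 47.6°; Δs = 26·35.1/47.6 = 19.1723; s = 5.0000 + 19.1723 = 24.1723
segment 2 (90.1° to 137.7°, uniform, h = 26) is passed completely: s = 5.0000 + (26) = 31.0000
segment 3 (137.7° to 192.7°, simple-harmonic, h = -10) is passed completely: s = 31.0000 + (-10) = 21.0000
segment 4 (192.7° to 254.6°, dwell): s unchanged at 21.0000
θ = 270.3° falls in segment 5 (254.6° to 336.7°, simple-harmonic, h = -8): β = 270.3 − 254.6 = 15.7°, B = 82.1°; Δs = -8/2·(1 − cos(π·0.1912)) = -0.7004; s = 21.0000 − 0.7004 = 20.2996
θ = 315.6° falls in segment 5 (254.6° to 336.7°, simple-harmonic, h = -8): β = 315.6 − 254.6 = 61°, B = 82.1°; Δs = -8/2·(1 − cos(π·0.7430)) = -6.7655; s = 21.0000 − 6.7655 = 14.2345
θ=97.6°: R = R0 + s = 29 + 9.0966 = 38.0966
θ=125.2°: R = R0 + s = 29 + 24.1723 = 53.1723
θ=270.3°: R = R0 + s = 29 + 20.2996 = 49.2996
θ=315.6°: R = R0 + s = 29 + 14.2345 = 43.2345

θ=97.6°: 38.0966
θ=125.2°: 53.1723
θ=270.3°: 49.2996
θ=315.6°: 43.2345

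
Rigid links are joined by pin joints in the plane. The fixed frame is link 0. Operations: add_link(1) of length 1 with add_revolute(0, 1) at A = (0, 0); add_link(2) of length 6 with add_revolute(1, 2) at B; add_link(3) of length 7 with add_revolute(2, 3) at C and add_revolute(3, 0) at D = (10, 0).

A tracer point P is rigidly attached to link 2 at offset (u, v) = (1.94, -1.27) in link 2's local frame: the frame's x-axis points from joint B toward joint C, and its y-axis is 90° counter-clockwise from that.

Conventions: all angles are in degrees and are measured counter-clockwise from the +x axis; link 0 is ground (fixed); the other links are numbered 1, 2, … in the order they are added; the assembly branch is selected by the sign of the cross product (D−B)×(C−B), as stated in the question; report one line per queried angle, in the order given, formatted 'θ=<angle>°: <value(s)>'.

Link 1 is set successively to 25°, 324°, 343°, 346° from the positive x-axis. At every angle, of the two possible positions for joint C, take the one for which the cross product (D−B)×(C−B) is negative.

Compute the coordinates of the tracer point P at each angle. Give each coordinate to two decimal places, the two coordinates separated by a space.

A=(0,0), D=(10.00,0)
θ=25°: B = A + 1.00·(cos25°, sin25°) = (0.9063, 0.4226)
θ=25°: |BD| = 9.1035
θ=25°: circle(B,6.00) ∩ circle(D,7.00): a=3.8377, h=4.6121
θ=25°:   candidates: C₊=(4.9540,4.8516) cross=41.987; C₋=(4.5258,-4.3627) cross=-41.987
θ=25°:   branch - wants cross < 0 → take C=(4.5258,-4.3627) (cross=-41.987)
θ=25°: ex = (C−B)/|BC| = (0.6032,-0.7976); ey = (0.7976,0.6032)
θ=25°: P = B + 1.94·ex + -1.27·ey = (1.0637,-1.8908)
θ=324°: B = A + 1.00·(cos324°, sin324°) = (0.8090, -0.5878)
θ=324°: |BD| = 9.2098
θ=324°: circle(B,6.00) ∩ circle(D,7.00): a=3.8991, h=4.5604
θ=324°:   candidates: C₊=(4.4091,4.2121) cross=42.000; C₋=(4.9912,-4.8900) cross=-42.000
θ=324°:   branch - wants cross < 0 → take C=(4.9912,-4.8900) (cross=-42.000)
θ=324°: ex = (C−B)/|BC| = (0.6970,-0.7170); ey = (0.7170,0.6970)
θ=324°: P = B + 1.94·ex + -1.27·ey = (1.2506,-2.8641)
θ=343°: B = A + 1.00·(cos343°, sin343°) = (0.9563, -0.2924)
θ=343°: |BD| = 9.0484
θ=343°: circle(B,6.00) ∩ circle(D,7.00): a=3.8059, h=4.6385
θ=343°:   candidates: C₊=(4.6103,4.4667) cross=41.971; C₋=(4.9100,-4.8055) cross=-41.971
θ=343°:   branch - wants cross < 0 → take C=(4.9100,-4.8055) (cross=-41.971)
θ=343°: ex = (C−B)/|BC| = (0.6590,-0.7522); ey = (0.7522,0.6590)
θ=343°: P = B + 1.94·ex + -1.27·ey = (1.2794,-2.5885)
θ=346°: B = A + 1.00·(cos346°, sin346°) = (0.9703, -0.2419)
θ=346°: |BD| = 9.0329
θ=346°: circle(B,6.00) ∩ circle(D,7.00): a=3.7969, h=4.6458
θ=346°:   candidates: C₊=(4.6414,4.5039) cross=41.965; C₋=(4.8902,-4.7844) cross=-41.965
θ=346°:   branch - wants cross < 0 → take C=(4.8902,-4.7844) (cross=-41.965)
θ=346°: ex = (C−B)/|BC| = (0.6533,-0.7571); ey = (0.7571,0.6533)
θ=346°: P = B + 1.94·ex + -1.27·ey = (1.2763,-2.5404)

θ=25°: 1.06 -1.89
θ=324°: 1.25 -2.86
θ=343°: 1.28 -2.59
θ=346°: 1.28 -2.54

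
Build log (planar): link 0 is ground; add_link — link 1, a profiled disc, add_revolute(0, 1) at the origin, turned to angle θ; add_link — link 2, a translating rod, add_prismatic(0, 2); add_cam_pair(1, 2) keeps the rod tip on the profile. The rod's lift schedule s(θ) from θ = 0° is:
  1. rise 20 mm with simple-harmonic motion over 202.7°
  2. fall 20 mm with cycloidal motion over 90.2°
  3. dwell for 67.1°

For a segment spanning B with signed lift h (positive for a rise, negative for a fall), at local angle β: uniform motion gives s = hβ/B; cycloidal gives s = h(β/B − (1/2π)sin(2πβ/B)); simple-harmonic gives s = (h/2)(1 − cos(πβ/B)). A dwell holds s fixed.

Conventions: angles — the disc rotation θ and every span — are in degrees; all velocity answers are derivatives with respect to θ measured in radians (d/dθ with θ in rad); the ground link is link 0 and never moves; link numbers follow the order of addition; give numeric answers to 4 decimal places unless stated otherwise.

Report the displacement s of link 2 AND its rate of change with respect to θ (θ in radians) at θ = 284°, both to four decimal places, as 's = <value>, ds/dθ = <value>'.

seg 1 [0°–202.7°] simple-harmonic, h=20: full span → s += 20 → s = 20.0000
seg 2 [202.7°–292.9°] cycloidal, h=-20: θ=284° here. β=81.3, B=90.2. -20·(0.9013 − sin(2π·0.9013)/(2π)) = -19.8760 → s = 0.1240
velocity in seg [202.7°–292.9°] (cycloidal), θ in radians: β = 81.3° = 1.4190 rad, B = 90.2° = 1.5743 rad; ds/dθ = (h/B)(1 − cos(2πβ/B)) = ((-20)/1.5743)(1 − cos(2π·0.9013)) = -2.364220 mm/rad

s = 0.1240, ds/dθ = -2.3642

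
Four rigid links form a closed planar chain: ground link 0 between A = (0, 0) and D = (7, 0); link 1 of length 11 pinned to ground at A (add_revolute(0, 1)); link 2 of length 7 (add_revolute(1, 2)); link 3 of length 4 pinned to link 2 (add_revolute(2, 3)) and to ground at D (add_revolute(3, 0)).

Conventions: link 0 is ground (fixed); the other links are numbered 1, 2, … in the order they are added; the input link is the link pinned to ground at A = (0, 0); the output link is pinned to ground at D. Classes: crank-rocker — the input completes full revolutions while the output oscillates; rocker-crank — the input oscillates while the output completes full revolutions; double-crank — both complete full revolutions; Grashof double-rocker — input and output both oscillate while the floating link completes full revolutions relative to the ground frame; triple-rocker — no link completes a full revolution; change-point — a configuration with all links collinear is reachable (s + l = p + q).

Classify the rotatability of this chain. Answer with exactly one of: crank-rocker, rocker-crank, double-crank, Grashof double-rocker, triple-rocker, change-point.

lengths: ground=7, input=11, coupler=7, output=4
sorted: s=4 (shortest), l=11 (longest), p+q=14
s + l = 15 vs p + q = 14
s + l > p + q → non-Grashof → no link fully rotates → triple-rocker

triple-rocker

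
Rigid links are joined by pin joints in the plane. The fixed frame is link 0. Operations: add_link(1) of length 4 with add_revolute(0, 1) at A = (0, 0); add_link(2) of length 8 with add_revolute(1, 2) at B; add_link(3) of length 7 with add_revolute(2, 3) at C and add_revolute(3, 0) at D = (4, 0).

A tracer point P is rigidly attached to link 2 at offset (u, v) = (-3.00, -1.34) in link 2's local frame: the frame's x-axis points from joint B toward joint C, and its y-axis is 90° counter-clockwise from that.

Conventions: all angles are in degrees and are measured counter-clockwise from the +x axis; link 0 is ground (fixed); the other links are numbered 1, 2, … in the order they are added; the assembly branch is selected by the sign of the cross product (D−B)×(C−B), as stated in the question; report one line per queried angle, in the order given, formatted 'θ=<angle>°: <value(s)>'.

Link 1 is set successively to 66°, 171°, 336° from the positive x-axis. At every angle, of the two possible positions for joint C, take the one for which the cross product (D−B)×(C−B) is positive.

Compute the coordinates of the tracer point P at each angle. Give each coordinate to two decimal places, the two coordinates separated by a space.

A=(0,0), D=(4.00,0)
θ=66°: B = A + 4.00·(cos66°, sin66°) = (1.6269, 3.6542)
θ=66°: |BD| = 4.3571
θ=66°: circle(B,8.00) ∩ circle(D,7.00): a=3.8999, h=6.9851
θ=66°:   candidates: C₊=(9.6091,4.1878) cross=30.435; C₋=(-2.1072,-3.4209) cross=-30.435
θ=66°:   branch + wants cross > 0 → take C=(9.6091,4.1878) (cross=30.435)
θ=66°: ex = (C−B)/|BC| = (0.9978,0.0667); ey = (-0.0667,0.9978)
θ=66°: P = B + -3.00·ex + -1.34·ey = (-1.2770,2.1171)
θ=171°: B = A + 4.00·(cos171°, sin171°) = (-3.9508, 0.6257)
θ=171°: |BD| = 7.9753
θ=171°: circle(B,8.00) ∩ circle(D,7.00): a=4.9281, h=6.3019
θ=171°:   candidates: C₊=(1.4566,6.5216) cross=50.260; C₋=(0.4677,-6.0434) cross=-50.260
θ=171°:   branch + wants cross > 0 → take C=(1.4566,6.5216) (cross=50.260)
θ=171°: ex = (C−B)/|BC| = (0.6759,0.7370); ey = (-0.7370,0.6759)
θ=171°: P = B + -3.00·ex + -1.34·ey = (-4.9909,-2.4909)
θ=336°: B = A + 4.00·(cos336°, sin336°) = (3.6542, -1.6269)
θ=336°: |BD| = 1.6633
θ=336°: circle(B,8.00) ∩ circle(D,7.00): a=5.3408, h=5.9562
θ=336°:   candidates: C₊=(-1.0614,4.8355) cross=9.907; C₋=(10.5906,2.3588) cross=-9.907
θ=336°:   branch + wants cross > 0 → take C=(-1.0614,4.8355) (cross=9.907)
θ=336°: ex = (C−B)/|BC| = (-0.5895,0.8078); ey = (-0.8078,-0.5895)
θ=336°: P = B + -3.00·ex + -1.34·ey = (6.5050,-3.2605)

θ=66°: -1.28 2.12
θ=171°: -4.99 -2.49
θ=336°: 6.50 -3.26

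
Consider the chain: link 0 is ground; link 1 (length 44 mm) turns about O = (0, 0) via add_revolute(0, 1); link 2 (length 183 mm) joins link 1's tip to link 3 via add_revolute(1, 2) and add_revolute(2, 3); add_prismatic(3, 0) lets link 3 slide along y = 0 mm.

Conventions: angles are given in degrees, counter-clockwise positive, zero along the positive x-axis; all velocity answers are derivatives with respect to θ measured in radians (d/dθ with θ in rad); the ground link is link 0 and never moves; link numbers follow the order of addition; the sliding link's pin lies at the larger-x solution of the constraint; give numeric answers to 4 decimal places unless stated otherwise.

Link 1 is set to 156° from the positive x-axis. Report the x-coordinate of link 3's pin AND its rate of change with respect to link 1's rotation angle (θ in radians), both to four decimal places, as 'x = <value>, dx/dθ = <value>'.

geometry: r = 44 mm, L = 183 mm, e = 0 mm
crank pin P = (r cos θ, r sin θ) = (-40.196000, 17.896412)
h = r sin θ − e = 17.896412 − 0 = 17.896412
x = r cos θ + √(L² − h²) = -40.196000 + 182.122811 = 141.926811
dx/dθ = −r sin θ − h·r cos θ/√(L² − h²) (θ in radians; h = 17.896412) = -13.946527

x = 141.9268, dx/dθ = -13.9465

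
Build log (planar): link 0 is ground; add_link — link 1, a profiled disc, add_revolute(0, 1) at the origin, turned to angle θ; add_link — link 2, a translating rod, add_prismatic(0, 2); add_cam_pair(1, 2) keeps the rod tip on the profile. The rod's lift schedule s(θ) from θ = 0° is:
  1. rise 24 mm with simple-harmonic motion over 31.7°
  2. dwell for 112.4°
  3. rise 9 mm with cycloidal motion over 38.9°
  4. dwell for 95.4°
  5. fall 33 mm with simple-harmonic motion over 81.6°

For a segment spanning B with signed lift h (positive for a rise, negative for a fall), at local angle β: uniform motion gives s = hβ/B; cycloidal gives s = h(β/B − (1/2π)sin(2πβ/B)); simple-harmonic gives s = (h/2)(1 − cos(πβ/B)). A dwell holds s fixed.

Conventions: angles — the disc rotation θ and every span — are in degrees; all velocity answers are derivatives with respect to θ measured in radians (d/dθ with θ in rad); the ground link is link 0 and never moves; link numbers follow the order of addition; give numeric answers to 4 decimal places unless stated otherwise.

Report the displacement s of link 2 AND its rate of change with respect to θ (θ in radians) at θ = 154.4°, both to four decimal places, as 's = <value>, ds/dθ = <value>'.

seg 1 [0°–31.7°] simple-harmonic, h=24: full span → s += 24 → s = 24.0000
seg 2 [31.7°–144.1°] dwell: s stays 24.0000
seg 3 [144.1°–183°] cycloidal, h=9: θ=154.4° here. β=10.3, B=38.9. 9·(0.2648 − sin(2π·0.2648)/(2π)) = 0.9568 → s = 24.9568
velocity in seg [144.1°–183°] (cycloidal), θ in radians: β = 10.3° = 0.1798 rad, B = 38.9° = 0.6789 rad; ds/dθ = (h/B)(1 − cos(2πβ/B)) = (9/0.6789)(1 − cos(2π·0.2648)) = 14.485481 mm/rad

s = 24.9568, ds/dθ = 14.4855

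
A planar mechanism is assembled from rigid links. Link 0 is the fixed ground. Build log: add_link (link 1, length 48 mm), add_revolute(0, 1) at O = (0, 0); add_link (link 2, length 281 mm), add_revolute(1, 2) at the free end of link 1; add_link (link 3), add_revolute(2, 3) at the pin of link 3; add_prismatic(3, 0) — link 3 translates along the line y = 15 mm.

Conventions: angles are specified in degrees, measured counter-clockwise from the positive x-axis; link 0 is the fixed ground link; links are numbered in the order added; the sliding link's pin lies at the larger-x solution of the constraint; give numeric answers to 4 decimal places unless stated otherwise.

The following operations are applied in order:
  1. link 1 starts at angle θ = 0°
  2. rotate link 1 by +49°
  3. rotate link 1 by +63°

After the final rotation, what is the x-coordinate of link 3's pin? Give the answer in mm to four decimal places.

geometry: r = 48 mm, L = 281 mm, e = 15 mm; θ starts at 0°
rotate link 1 by +49°: θ ← 0° +49° = 49°
rotate link 1 by +63°: θ ← 49° +63° = 112°
crank pin P = (r cos θ, r sin θ) = (-17.981116, 44.504825)
h = r sin θ − e = 44.504825 − 15 = 29.504825
x = r cos θ + √(L² − h²) = -17.981116 + 279.446713 = 261.465596

261.4656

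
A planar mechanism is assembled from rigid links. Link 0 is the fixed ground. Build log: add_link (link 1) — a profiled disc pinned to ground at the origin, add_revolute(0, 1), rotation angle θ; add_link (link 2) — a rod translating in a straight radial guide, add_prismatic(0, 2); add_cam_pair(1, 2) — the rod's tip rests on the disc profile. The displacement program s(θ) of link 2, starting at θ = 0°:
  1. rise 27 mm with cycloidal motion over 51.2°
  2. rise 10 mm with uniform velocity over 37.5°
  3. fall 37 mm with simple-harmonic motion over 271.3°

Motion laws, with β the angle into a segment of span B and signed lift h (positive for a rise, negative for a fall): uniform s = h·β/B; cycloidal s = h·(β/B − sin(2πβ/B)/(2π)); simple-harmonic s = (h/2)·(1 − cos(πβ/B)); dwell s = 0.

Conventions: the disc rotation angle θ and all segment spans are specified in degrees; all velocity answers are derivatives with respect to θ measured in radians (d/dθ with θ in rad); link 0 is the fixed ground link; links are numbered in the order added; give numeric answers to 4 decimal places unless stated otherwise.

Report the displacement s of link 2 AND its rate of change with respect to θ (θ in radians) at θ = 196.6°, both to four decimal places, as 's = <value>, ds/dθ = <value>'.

seg 1 [0°–51.2°] cycloidal, h=27: full span → s += 27 → s = 27.0000
seg 2 [51.2°–88.7°] uniform, h=10: full span → s += 10 → s = 37.0000
seg 3 [88.7°–360°] simple-harmonic, h=-37: θ=196.6° here. β=107.9, B=271.3. -37/2·(1 − cos(π·0.3977)) = -12.6570 → s = 24.3430
velocity in seg [88.7°–360°] (simple-harmonic), θ in radians: β = 107.9° = 1.8832 rad, B = 271.3° = 4.7351 rad; ds/dθ = (πh/(2B)) sin(πβ/B) = (π·(-37)/(2·4.7351)) sin(π·0.3977) = -11.645959 mm/rad

s = 24.3430, ds/dθ = -11.6460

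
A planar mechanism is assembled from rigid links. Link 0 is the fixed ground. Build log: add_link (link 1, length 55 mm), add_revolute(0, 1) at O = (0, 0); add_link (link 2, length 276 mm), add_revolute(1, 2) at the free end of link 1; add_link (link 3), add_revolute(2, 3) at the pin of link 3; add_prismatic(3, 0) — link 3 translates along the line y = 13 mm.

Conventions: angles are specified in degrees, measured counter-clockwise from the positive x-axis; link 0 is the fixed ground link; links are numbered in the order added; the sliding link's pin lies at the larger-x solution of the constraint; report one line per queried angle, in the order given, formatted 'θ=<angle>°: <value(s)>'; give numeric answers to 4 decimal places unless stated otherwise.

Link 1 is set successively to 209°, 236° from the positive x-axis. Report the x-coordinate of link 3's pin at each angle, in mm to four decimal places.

geometry: r = 55 mm, L = 276 mm, e = 13 mm
θ=209°: crank pin P = (r cos θ, r sin θ) = (-48.104084, -26.664529)
θ=209°: h = r sin θ − e = -26.664529 − 13 = -39.664529
θ=209°: x = r cos θ + √(L² − h²) = -48.104084 + 273.134994 = 225.030910
θ=236°: crank pin P = (r cos θ, r sin θ) = (-30.755610, -45.597066)
θ=236°: h = r sin θ − e = -45.597066 − 13 = -58.597066
θ=236°: x = r cos θ + √(L² − h²) = -30.755610 + 269.707960 = 238.952351

θ=209°: 225.0309
θ=236°: 238.9524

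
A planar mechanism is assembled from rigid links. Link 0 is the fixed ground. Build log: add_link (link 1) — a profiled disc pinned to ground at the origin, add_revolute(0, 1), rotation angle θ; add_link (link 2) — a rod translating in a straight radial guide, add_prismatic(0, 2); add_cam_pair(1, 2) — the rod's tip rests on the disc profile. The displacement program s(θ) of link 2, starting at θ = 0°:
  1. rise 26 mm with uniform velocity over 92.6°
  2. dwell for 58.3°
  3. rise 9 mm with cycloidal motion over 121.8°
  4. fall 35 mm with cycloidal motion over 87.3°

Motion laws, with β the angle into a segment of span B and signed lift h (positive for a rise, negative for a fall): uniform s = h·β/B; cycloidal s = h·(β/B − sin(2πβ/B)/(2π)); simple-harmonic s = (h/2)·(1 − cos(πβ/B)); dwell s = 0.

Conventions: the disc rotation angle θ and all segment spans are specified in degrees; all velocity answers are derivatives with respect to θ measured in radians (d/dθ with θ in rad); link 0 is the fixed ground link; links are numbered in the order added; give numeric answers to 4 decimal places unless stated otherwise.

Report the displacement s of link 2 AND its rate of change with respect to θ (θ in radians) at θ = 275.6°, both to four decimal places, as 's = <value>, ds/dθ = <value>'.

seg 1 [0°–92.6°] uniform, h=26: full span → s += 26 → s = 26.0000
seg 2 [92.6°–150.9°] dwell: s stays 26.0000
seg 3 [150.9°–272.7°] cycloidal, h=9: full span → s += 9 → s = 35.0000
seg 4 [272.7°–360°] cycloidal, h=-35: θ=275.6° here. β=2.9, B=87.3. -35·(0.0332 − sin(2π·0.0332)/(2π)) = -0.0084 → s = 34.9916
velocity in seg [272.7°–360°] (cycloidal), θ in radians: β = 2.9° = 0.0506 rad, B = 87.3° = 1.5237 rad; ds/dθ = (h/B)(1 − cos(2πβ/B)) = ((-35)/1.5237)(1 − cos(2π·0.0332)) = -0.498536 mm/rad

s = 34.9916, ds/dθ = -0.4985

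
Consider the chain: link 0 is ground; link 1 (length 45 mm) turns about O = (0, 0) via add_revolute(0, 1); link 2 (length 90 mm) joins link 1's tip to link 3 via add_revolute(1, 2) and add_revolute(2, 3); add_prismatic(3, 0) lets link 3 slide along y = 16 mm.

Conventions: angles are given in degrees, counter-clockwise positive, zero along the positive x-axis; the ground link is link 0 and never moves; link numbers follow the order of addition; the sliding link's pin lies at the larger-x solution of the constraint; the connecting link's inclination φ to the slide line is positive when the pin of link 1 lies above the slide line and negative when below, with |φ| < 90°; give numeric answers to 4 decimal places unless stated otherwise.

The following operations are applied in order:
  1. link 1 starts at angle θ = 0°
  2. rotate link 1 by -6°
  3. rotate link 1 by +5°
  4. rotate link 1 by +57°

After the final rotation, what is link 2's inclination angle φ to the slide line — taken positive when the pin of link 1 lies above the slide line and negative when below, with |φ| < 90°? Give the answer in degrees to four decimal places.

geometry: r = 45 mm, L = 90 mm, e = 16 mm; θ starts at 0°
rotate link 1 by -6°: θ ← 0° -6° = -6°
rotate link 1 by +5°: θ ← -6° +5° = -1°
rotate link 1 by +57°: θ ← -1° +57° = 56°
h = r sin θ − e = 37.306691 − 16 = 21.306691
sin φ = h / L = 21.306691 / 90 = 0.23674101
φ = arcsin(0.23674101) = 13.694272°

13.6943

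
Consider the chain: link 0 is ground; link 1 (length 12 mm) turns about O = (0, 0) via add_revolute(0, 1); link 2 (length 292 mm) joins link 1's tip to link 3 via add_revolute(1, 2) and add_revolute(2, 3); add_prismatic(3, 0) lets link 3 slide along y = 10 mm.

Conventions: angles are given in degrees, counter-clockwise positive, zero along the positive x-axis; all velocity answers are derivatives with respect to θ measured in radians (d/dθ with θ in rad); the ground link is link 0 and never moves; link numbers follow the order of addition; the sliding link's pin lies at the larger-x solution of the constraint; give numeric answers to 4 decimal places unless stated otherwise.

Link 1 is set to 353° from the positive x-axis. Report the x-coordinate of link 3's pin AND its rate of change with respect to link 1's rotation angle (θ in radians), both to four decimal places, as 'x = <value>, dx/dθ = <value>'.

geometry: r = 12 mm, L = 292 mm, e = 10 mm
crank pin P = (r cos θ, r sin θ) = (11.910554, -1.462432)
h = r sin θ − e = -1.462432 − 10 = -11.462432
x = r cos θ + √(L² − h²) = 11.910554 + 291.774935 = 303.685489
dx/dθ = −r sin θ − h·r cos θ/√(L² − h²) (θ in radians; h = -11.462432) = 1.930340

x = 303.6855, dx/dθ = 1.9303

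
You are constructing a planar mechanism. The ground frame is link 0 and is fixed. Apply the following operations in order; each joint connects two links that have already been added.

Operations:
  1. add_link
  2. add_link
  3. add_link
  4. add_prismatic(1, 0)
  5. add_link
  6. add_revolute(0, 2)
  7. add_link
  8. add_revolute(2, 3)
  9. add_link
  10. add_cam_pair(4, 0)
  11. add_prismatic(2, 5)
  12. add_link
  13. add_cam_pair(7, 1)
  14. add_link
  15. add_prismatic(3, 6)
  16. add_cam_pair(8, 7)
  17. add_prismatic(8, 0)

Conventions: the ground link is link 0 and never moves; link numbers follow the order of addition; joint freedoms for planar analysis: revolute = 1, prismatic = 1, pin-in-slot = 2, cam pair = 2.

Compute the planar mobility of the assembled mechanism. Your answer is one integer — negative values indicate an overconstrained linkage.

(L,J1,J2)=(1,0,0); link0 fixed
link1: (2,0,0)
link2: (3,0,0)
link3: (4,0,0)
P 1-0 [J1]: (4,1,0)
link4: (5,1,0)
R 0-2 [J1]: (5,2,0)
link5: (6,2,0)
R 2-3 [J1]: (6,3,0)
link6: (7,3,0)
C 4-0 [J2]: (7,3,1)
P 2-5 [J1]: (7,4,1)
link7: (8,4,1)
C 7-1 [J2]: (8,4,2)
link8: (9,4,2)
P 3-6 [J1]: (9,5,2)
C 8-7 [J2]: (9,5,3)
P 8-0 [J1]: (9,6,3)
Grübler: 3·8 − 2·6 − 3 = 9

M = 9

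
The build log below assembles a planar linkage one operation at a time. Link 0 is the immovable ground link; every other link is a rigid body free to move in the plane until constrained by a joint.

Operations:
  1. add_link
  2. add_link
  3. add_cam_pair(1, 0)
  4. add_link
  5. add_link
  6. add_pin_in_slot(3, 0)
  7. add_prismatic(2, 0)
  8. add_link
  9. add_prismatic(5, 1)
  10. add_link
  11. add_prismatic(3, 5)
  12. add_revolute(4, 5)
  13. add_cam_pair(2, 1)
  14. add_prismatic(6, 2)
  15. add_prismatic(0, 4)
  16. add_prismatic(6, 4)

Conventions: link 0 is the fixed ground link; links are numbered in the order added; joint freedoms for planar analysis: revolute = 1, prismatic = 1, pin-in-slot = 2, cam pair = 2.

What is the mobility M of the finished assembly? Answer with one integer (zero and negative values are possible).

link 0 = ground. State L|J1|J2 = 1|0|0
+link1  2|0|0
+link2  3|0|0
C(1,0) f=2→J2  3|0|1
+link3  4|0|1
+link4  5|0|1
PS(3,0) f=2→J2  5|0|2
P(2,0) f=1→J1  5|1|2
+link5  6|1|2
P(5,1) f=1→J1  6|2|2
+link6  7|2|2
P(3,5) f=1→J1  7|3|2
R(4,5) f=1→J1  7|4|2
C(2,1) f=2→J2  7|4|3
P(6,2) f=1→J1  7|5|3
P(0,4) f=1→J1  7|6|3
P(6,4) f=1→J1  7|7|3
M = 3(7−1)−2·7−3 = 18−14−3 = 1

M = 1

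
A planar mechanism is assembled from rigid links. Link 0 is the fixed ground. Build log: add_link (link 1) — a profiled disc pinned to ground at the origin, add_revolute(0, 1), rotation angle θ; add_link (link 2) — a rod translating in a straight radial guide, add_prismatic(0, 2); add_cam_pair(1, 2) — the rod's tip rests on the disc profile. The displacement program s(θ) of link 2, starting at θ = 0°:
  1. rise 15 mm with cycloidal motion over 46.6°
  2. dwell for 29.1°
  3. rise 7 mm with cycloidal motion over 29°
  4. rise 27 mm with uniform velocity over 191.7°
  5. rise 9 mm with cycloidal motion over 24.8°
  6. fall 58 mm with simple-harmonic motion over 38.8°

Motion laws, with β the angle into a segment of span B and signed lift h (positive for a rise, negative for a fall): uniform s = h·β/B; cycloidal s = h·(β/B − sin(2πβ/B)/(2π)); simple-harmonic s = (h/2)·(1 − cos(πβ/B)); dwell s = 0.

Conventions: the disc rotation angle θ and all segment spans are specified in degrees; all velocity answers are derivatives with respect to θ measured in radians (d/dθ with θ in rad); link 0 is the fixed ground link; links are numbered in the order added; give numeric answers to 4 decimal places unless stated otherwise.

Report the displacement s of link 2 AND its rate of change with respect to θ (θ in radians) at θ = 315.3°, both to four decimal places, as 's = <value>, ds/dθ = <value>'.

seg 1 [0°–46.6°] cycloidal, h=15: full span → s += 15 → s = 15.0000
seg 2 [46.6°–75.7°] dwell: s stays 15.0000
seg 3 [75.7°–104.7°] cycloidal, h=7: full span → s += 7 → s = 22.0000
seg 4 [104.7°–296.4°] uniform, h=27: full span → s += 27 → s = 49.0000
seg 5 [296.4°–321.2°] cycloidal, h=9: θ=315.3° here. β=18.9, B=24.8. 9·(0.7621 − sin(2π·0.7621)/(2π)) = 8.2871 → s = 57.2871
velocity in seg [296.4°–321.2°] (cycloidal), θ in radians: β = 18.9° = 0.3299 rad, B = 24.8° = 0.4328 rad; ds/dθ = (h/B)(1 − cos(2πβ/B)) = (9/0.4328)(1 − cos(2π·0.7621)) = 19.213959 mm/rad

s = 57.2871, ds/dθ = 19.2140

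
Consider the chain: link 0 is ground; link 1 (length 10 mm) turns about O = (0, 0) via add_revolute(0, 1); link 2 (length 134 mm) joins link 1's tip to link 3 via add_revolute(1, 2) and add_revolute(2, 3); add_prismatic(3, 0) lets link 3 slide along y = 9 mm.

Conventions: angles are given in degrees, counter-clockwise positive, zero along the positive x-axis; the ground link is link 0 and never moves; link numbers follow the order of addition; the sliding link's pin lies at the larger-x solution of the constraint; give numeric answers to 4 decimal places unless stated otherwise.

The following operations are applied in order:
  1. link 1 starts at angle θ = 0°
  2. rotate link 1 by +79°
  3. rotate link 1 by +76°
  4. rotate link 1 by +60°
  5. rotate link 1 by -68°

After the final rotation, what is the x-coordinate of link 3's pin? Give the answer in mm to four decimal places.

geometry: r = 10 mm, L = 134 mm, e = 9 mm; θ starts at 0°
rotate link 1 by +79°: θ ← 0° +79° = 79°
rotate link 1 by +76°: θ ← 79° +76° = 155°
rotate link 1 by +60°: θ ← 155° +60° = 215°
rotate link 1 by -68°: θ ← 215° -68° = 147°
crank pin P = (r cos θ, r sin θ) = (-8.386706, 5.446390)
h = r sin θ − e = 5.446390 − 9 = -3.553610
x = r cos θ + √(L² − h²) = -8.386706 + 133.952872 = 125.566166

125.5662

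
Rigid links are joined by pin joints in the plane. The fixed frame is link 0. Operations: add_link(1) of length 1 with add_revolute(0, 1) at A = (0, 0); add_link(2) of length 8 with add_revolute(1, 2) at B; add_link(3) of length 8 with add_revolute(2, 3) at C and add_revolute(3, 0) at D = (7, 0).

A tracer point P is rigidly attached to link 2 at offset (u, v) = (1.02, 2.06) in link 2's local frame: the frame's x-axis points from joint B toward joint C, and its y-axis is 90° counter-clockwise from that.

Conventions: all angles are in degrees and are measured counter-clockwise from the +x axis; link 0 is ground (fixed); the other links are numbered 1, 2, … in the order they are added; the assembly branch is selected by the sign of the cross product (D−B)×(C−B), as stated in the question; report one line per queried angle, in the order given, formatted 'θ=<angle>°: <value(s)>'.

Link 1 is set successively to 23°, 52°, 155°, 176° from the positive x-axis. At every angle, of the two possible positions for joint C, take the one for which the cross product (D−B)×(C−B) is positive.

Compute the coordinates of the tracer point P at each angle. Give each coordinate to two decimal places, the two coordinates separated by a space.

A=(0,0), D=(7.00,0)
θ=23°: B = A + 1.00·(cos23°, sin23°) = (0.9205, 0.3907)
θ=23°: |BD| = 6.0920
θ=23°: circle(B,8.00) ∩ circle(D,8.00): a=3.0460, h=7.3974
θ=23°:   candidates: C₊=(4.4347,7.5776) cross=45.065; C₋=(3.4858,-7.1868) cross=-45.065
θ=23°:   branch + wants cross > 0 → take C=(4.4347,7.5776) (cross=45.065)
θ=23°: ex = (C−B)/|BC| = (0.4393,0.8984); ey = (-0.8984,0.4393)
θ=23°: P = B + 1.02·ex + 2.06·ey = (-0.4820,2.2120)
θ=52°: B = A + 1.00·(cos52°, sin52°) = (0.6157, 0.7880)
θ=52°: |BD| = 6.4328
θ=52°: circle(B,8.00) ∩ circle(D,8.00): a=3.2164, h=7.3249
θ=52°:   candidates: C₊=(4.7051,7.6638) cross=47.120; C₋=(2.9105,-6.8758) cross=-47.120
θ=52°:   branch + wants cross > 0 → take C=(4.7051,7.6638) (cross=47.120)
θ=52°: ex = (C−B)/|BC| = (0.5112,0.8595); ey = (-0.8595,0.5112)
θ=52°: P = B + 1.02·ex + 2.06·ey = (-0.6334,2.7177)
θ=155°: B = A + 1.00·(cos155°, sin155°) = (-0.9063, 0.4226)
θ=155°: |BD| = 7.9176
θ=155°: circle(B,8.00) ∩ circle(D,8.00): a=3.9588, h=6.9518
θ=155°:   candidates: C₊=(3.4179,7.1532) cross=55.042; C₋=(2.6758,-6.7306) cross=-55.042
θ=155°:   branch + wants cross > 0 → take C=(3.4179,7.1532) (cross=55.042)
θ=155°: ex = (C−B)/|BC| = (0.5405,0.8413); ey = (-0.8413,0.5405)
θ=155°: P = B + 1.02·ex + 2.06·ey = (-2.0881,2.3943)
θ=176°: B = A + 1.00·(cos176°, sin176°) = (-0.9976, 0.0698)
θ=176°: |BD| = 7.9979
θ=176°: circle(B,8.00) ∩ circle(D,8.00): a=3.9989, h=6.9288
θ=176°:   candidates: C₊=(3.0617,6.9634) cross=55.416; C₋=(2.9408,-6.8937) cross=-55.416
θ=176°:   branch + wants cross > 0 → take C=(3.0617,6.9634) (cross=55.416)
θ=176°: ex = (C−B)/|BC| = (0.5074,0.8617); ey = (-0.8617,0.5074)
θ=176°: P = B + 1.02·ex + 2.06·ey = (-2.2551,1.9939)

θ=23°: -0.48 2.21
θ=52°: -0.63 2.72
θ=155°: -2.09 2.39
θ=176°: -2.26 1.99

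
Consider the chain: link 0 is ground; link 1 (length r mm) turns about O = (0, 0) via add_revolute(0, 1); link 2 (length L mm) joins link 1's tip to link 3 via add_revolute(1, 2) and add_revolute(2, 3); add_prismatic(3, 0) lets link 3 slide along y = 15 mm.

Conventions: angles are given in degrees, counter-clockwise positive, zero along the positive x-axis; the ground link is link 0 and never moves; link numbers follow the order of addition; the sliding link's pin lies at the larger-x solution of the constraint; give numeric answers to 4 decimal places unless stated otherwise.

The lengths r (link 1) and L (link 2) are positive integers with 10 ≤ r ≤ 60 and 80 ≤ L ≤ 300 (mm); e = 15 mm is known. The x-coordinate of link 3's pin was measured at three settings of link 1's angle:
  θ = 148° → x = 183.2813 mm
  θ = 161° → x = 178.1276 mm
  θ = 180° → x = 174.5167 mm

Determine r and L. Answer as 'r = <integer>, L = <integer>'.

constraint per measurement: (x − r cos θ)² + (r sin θ − e)² = L²
subtracting the θ₁ and θ₂ equations cancels the r² and L² terms:
r = (x₁² − x₂²) / (2[(x₁cos θ₁ + e sin θ₁) − (x₂cos θ₂ + e sin θ₂)]) = 57.9999 → r = 58
L² = (x₁ − r cos θ₁)² + (r sin θ₁ − e)² = 54289.0129 → L = 233.0000 → L = 233
check at θ₃=180°: x = 174.5167 (printed 174.5167) ✓

r = 58, L = 233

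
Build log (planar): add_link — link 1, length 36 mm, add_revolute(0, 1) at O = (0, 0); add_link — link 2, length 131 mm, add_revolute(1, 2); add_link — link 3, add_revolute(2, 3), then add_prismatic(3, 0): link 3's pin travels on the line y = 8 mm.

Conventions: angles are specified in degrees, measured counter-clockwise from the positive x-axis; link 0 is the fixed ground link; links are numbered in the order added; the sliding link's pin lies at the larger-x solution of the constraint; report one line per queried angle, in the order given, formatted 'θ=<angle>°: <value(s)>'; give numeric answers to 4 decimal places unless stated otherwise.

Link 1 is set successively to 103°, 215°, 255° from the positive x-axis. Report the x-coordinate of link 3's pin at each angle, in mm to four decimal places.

geometry: r = 36 mm, L = 131 mm, e = 8 mm
θ=103°: crank pin P = (r cos θ, r sin θ) = (-8.098238, 35.077322)
θ=103°: h = r sin θ − e = 35.077322 − 8 = 27.077322
θ=103°: x = r cos θ + √(L² − h²) = -8.098238 + 128.171052 = 120.072814
θ=215°: crank pin P = (r cos θ, r sin θ) = (-29.489474, -20.648752)
θ=215°: h = r sin θ − e = -20.648752 − 8 = -28.648752
θ=215°: x = r cos θ + √(L² − h²) = -29.489474 + 127.828984 = 98.339510
θ=255°: crank pin P = (r cos θ, r sin θ) = (-9.317486, -34.773330)
θ=255°: h = r sin θ − e = -34.773330 − 8 = -42.773330
θ=255°: x = r cos θ + √(L² − h²) = -9.317486 + 123.820201 = 114.502716

θ=103°: 120.0728
θ=215°: 98.3395
θ=255°: 114.5027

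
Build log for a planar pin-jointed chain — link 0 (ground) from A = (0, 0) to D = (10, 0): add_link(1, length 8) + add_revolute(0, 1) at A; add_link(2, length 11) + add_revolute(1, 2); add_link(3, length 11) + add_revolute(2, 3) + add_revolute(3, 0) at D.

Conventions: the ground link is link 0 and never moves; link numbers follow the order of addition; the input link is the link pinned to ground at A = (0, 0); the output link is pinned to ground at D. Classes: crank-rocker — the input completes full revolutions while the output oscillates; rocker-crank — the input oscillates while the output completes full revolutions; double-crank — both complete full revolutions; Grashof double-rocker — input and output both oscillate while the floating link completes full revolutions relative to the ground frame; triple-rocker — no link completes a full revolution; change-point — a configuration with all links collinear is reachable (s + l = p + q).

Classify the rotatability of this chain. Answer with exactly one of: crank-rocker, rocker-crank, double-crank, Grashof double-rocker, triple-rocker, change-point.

lengths: ground=10, input=8, coupler=11, output=11
sorted: s=8 (shortest), l=11 (longest), p+q=21
s + l = 19 vs p + q = 21
s + l < p + q (Grashof) with shortest = input link → crank-rocker

crank-rocker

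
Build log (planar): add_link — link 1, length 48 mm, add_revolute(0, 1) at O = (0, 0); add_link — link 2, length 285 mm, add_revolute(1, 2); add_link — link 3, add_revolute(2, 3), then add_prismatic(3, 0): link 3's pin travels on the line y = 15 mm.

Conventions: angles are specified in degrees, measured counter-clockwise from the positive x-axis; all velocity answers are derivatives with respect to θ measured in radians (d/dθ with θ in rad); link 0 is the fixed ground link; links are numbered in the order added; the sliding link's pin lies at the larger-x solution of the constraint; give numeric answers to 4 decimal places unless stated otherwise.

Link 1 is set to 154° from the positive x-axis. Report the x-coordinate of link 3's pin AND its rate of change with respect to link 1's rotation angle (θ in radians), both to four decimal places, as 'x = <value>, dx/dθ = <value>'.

geometry: r = 48 mm, L = 285 mm, e = 15 mm
crank pin P = (r cos θ, r sin θ) = (-43.142114, 21.041815)
h = r sin θ − e = 21.041815 − 15 = 6.041815
x = r cos θ + √(L² − h²) = -43.142114 + 284.935952 = 241.793837
dx/dθ = −r sin θ − h·r cos θ/√(L² − h²) (θ in radians; h = 6.041815) = -20.127025

x = 241.7938, dx/dθ = -20.1270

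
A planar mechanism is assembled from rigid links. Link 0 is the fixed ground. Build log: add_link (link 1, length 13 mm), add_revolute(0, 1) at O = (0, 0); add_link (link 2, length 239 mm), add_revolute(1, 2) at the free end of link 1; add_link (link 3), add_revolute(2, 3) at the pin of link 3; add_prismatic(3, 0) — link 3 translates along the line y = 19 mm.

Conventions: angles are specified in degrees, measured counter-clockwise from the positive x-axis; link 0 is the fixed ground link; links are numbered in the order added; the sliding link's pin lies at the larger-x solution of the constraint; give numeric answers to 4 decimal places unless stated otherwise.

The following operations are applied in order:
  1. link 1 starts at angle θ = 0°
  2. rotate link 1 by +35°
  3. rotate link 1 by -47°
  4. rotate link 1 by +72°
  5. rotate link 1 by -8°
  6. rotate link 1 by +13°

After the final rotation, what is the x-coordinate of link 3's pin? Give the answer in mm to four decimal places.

geometry: r = 13 mm, L = 239 mm, e = 19 mm; θ starts at 0°
rotate link 1 by +35°: θ ← 0° +35° = 35°
rotate link 1 by -47°: θ ← 35° -47° = -12°
rotate link 1 by +72°: θ ← -12° +72° = 60°
rotate link 1 by -8°: θ ← 60° -8° = 52°
rotate link 1 by +13°: θ ← 52° +13° = 65°
crank pin P = (r cos θ, r sin θ) = (5.494037, 11.782001)
h = r sin θ − e = 11.782001 − 19 = -7.217999
x = r cos θ + √(L² − h²) = 5.494037 + 238.890980 = 244.385018

244.3850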